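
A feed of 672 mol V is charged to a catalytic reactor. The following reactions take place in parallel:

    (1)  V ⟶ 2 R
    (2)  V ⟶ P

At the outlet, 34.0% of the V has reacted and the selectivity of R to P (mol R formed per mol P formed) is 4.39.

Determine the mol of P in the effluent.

71.5 mol

Conversion of V: V consumed = 0.34 × 672 = 228.5 mol = 1ξ₁ + 1ξ₂.
Selectivity: 2ξ₁ / (1ξ₂) = 4.39 → ξ₁ = 2.195 ξ₂.
Substitute: (1·2.195 + 1) ξ₂ = 228.5 → ξ₂ = 71.51 mol, ξ₁ = 157 mol.
Outlet amounts (n = n₀ + Σ ν·ξ):
  V: 672 − 1(157) − 1(71.51) = 443.5
  R: 0 + 2(157) = 313.9
  P: 0 + 1(71.51) = 71.51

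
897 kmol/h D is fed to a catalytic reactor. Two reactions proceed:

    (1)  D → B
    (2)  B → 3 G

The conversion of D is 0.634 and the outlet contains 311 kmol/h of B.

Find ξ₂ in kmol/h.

Conversion of D: D consumed = 1ξ₁ = 0.634 × 897 → ξ₁ = 568.7 kmol/h.
B balance: n_B = 0 + 1ξ₁ − 1ξ₂ = 311 → ξ₂ = (1·568.7 − 311)/1 = 257.7 kmol/h.
Outlet amounts (n = n₀ + Σ ν·ξ):
  D: 897 − 1(568.7) = 328.3
  B: 0 + 1(568.7) − 1(257.7) = 311
  G: 0 + 3(257.7) = 773.1

ξ₂ = 258 kmol/h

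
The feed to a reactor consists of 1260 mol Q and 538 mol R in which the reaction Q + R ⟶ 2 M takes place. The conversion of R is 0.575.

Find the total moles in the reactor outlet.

R reacted = 0.575 × 538 = 309.3 mol; ν_R = −1, so ξ = 309.3/1 = 309.3 mol.
Outlet amounts (n = n₀ + ν ξ):
  Q: 1260 − 1(309.3) = 950.7
  R: 538 − 1(309.3) = 228.7
  M: 0 + 2(309.3) = 618.7
Total out = 950.7 + 228.7 + 618.7 = 1798 mol.

1800 mol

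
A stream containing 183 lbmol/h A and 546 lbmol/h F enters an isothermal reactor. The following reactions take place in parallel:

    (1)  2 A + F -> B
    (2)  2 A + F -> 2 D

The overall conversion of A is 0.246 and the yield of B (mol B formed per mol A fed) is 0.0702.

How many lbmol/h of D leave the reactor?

19.3 lbmol/h

Yield of B: 1ξ₁ / 183 = 0.0702 → ξ₁ = 12.85 lbmol/h.
Conversion of A: 2ξ₁ + 2ξ₂ = 0.246 × 183 = 45.02 → ξ₂ = 9.662 lbmol/h.
Outlet amounts (n = n₀ + Σ ν·ξ):
  A: 183 − 2(12.85) − 2(9.662) = 138
  F: 546 − 1(12.85) − 1(9.662) = 523.5
  B: 0 + 1(12.85) = 12.85
  D: 0 + 2(9.662) = 19.32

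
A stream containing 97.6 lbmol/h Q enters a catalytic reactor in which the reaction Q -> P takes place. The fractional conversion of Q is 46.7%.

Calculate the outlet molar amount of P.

45.6 lbmol/h

Q reacted = 0.467 × 97.6 = 45.58 lbmol/h; ν_Q = −1, so ξ = 45.58/1 = 45.58 lbmol/h.
Outlet amounts (n = n₀ + ν ξ):
  Q: 97.6 − 1(45.58) = 52.02
  P: 0 + 1(45.58) = 45.58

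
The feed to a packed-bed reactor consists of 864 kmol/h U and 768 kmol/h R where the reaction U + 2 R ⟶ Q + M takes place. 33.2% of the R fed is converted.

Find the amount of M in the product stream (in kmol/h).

R reacted = 0.332 × 768 = 255 kmol/h; ν_R = −2, so ξ = 255/2 = 127.5 kmol/h.
Outlet amounts (n = n₀ + ν ξ):
  U: 864 − 1(127.5) = 736.5
  R: 768 − 2(127.5) = 513
  Q: 0 + 1(127.5) = 127.5
  M: 0 + 1(127.5) = 127.5

127 kmol/h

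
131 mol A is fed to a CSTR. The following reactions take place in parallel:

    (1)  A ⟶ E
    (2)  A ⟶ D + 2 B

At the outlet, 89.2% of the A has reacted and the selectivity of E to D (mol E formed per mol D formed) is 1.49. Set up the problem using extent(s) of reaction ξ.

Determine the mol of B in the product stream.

Conversion of A: A consumed = 0.892 × 131 = 116.9 mol = 1ξ₁ + 1ξ₂.
Selectivity: 1ξ₁ / (1ξ₂) = 1.49 → ξ₁ = 1.49 ξ₂.
Substitute: (1·1.49 + 1) ξ₂ = 116.9 → ξ₂ = 46.93 mol, ξ₁ = 69.92 mol.
Outlet amounts (n = n₀ + Σ ν·ξ):
  A: 131 − 1(69.92) − 1(46.93) = 14.15
  E: 0 + 1(69.92) = 69.92
  D: 0 + 1(46.93) = 46.93
  B: 0 + 2(46.93) = 93.86

93.9 mol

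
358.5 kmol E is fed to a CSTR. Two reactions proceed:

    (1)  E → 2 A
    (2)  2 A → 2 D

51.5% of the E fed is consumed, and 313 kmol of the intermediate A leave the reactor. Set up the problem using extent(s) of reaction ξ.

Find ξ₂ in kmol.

ξ₂ = 28.1 kmol

Conversion of E: E consumed = 1ξ₁ = 0.515 × 358.5 → ξ₁ = 184.6 kmol.
A balance: n_A = 0 + 2ξ₁ − 2ξ₂ = 313 → ξ₂ = (2·184.6 − 313)/2 = 28.13 kmol.
Outlet amounts (n = n₀ + Σ ν·ξ):
  E: 358.5 − 1(184.6) = 173.9
  A: 0 + 2(184.6) − 2(28.13) = 313
  D: 0 + 2(28.13) = 56.25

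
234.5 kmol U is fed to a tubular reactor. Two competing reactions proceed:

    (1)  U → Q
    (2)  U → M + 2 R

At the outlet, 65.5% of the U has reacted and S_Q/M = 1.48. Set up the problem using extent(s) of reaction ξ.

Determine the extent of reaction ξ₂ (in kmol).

Conversion of U: U consumed = 0.655 × 234.5 = 153.6 kmol = 1ξ₁ + 1ξ₂.
Selectivity: 1ξ₁ / (1ξ₂) = 1.48 → ξ₁ = 1.48 ξ₂.
Substitute: (1·1.48 + 1) ξ₂ = 153.6 → ξ₂ = 61.93 kmol, ξ₁ = 91.66 kmol.
Outlet amounts (n = n₀ + Σ ν·ξ):
  U: 234.5 − 1(91.66) − 1(61.93) = 80.9
  Q: 0 + 1(91.66) = 91.66
  M: 0 + 1(61.93) = 61.93
  R: 0 + 2(61.93) = 123.9

ξ₂ = 61.9 kmol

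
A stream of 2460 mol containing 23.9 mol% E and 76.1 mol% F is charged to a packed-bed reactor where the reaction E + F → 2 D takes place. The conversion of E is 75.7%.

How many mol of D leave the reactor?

890 mol

E reacted = 0.757 × 587.9 = 445.1 mol; ν_E = −1, so ξ = 445.1/1 = 445.1 mol.
Outlet amounts (n = n₀ + ν ξ):
  E: 587.9 − 1(445.1) = 142.9
  F: 1872 − 1(445.1) = 1427
  D: 0 + 2(445.1) = 890.1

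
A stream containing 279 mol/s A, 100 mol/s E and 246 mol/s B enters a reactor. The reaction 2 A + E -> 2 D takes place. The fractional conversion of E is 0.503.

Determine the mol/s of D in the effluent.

101 mol/s

E reacted = 0.503 × 100 = 50.3 mol/s; ν_E = −1, so ξ = 50.3/1 = 50.3 mol/s.
Outlet amounts (n = n₀ + ν ξ):
  A: 279 − 2(50.3) = 178.4
  E: 100 − 1(50.3) = 49.7
  D: 0 + 2(50.3) = 100.6
  B: 246 (inert)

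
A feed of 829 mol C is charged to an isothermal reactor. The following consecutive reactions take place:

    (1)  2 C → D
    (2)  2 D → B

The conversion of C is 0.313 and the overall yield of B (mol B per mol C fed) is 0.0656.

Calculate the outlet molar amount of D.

21 mol

Conversion of C: C consumed = 2ξ₁ = 0.313 × 829 → ξ₁ = 129.7 mol.
Yield of B: 1ξ₂ / 829 = 0.0656 → ξ₂ = 54.38 mol.
Outlet amounts (n = n₀ + Σ ν·ξ):
  C: 829 − 2(129.7) = 569.5
  D: 0 + 1(129.7) − 2(54.38) = 20.97
  B: 0 + 1(54.38) = 54.38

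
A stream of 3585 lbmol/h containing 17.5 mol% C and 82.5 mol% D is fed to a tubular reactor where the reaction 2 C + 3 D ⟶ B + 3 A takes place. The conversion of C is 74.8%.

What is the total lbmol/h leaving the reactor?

3350 lbmol/h

C reacted = 0.748 × 627.4 = 469.3 lbmol/h; ν_C = −2, so ξ = 469.3/2 = 234.6 lbmol/h.
Outlet amounts (n = n₀ + ν ξ):
  C: 627.4 − 2(234.6) = 158.1
  D: 2958 − 3(234.6) = 2254
  B: 0 + 1(234.6) = 234.6
  A: 0 + 3(234.6) = 703.9
Total out = 158.1 + 2254 + 234.6 + 703.9 = 3350 lbmol/h.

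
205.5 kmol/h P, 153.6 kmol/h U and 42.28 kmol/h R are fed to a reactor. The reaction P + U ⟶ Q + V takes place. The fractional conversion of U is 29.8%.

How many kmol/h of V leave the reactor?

U reacted = 0.298 × 153.6 = 45.77 kmol/h; ν_U = −1, so ξ = 45.77/1 = 45.77 kmol/h.
Outlet amounts (n = n₀ + ν ξ):
  P: 205.5 − 1(45.77) = 159.7
  U: 153.6 − 1(45.77) = 107.8
  Q: 0 + 1(45.77) = 45.77
  V: 0 + 1(45.77) = 45.77
  R: 42.28 (inert)

45.8 kmol/h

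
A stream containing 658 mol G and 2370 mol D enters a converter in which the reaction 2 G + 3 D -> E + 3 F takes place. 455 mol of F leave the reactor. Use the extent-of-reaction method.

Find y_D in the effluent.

0.666

For F: n = n₀ + 3ξ → 455 = 0 + 3ξ, giving ξ = 151.7 mol.
Outlet amounts (n = n₀ + ν ξ):
  G: 658 − 2(151.7) = 354.7
  D: 2370 − 3(151.7) = 1915
  E: 0 + 1(151.7) = 151.7
  F: 0 + 3(151.7) = 455
Total out = 2876 mol; y_D = 1915 / 2876 = 0.6658.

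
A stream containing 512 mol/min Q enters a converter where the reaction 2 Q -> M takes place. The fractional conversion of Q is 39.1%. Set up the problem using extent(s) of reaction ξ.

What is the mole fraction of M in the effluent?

Q reacted = 0.391 × 512 = 200.2 mol/min; ν_Q = −2, so ξ = 200.2/2 = 100.1 mol/min.
Outlet amounts (n = n₀ + ν ξ):
  Q: 512 − 2(100.1) = 311.8
  M: 0 + 1(100.1) = 100.1
Total out = 411.9 mol/min; y_M = 100.1 / 411.9 = 0.243.

0.243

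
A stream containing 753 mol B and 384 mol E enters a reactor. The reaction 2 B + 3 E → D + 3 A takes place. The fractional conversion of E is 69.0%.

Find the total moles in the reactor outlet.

1050 mol

E reacted = 0.69 × 384 = 265 mol; ν_E = −3, so ξ = 265/3 = 88.32 mol.
Outlet amounts (n = n₀ + ν ξ):
  B: 753 − 2(88.32) = 576.4
  E: 384 − 3(88.32) = 119
  D: 0 + 1(88.32) = 88.32
  A: 0 + 3(88.32) = 265
Total out = 576.4 + 119 + 88.32 + 265 = 1049 mol.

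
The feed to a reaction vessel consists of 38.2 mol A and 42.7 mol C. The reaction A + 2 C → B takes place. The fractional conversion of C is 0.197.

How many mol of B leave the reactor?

4.21 mol

C reacted = 0.197 × 42.7 = 8.412 mol; ν_C = −2, so ξ = 8.412/2 = 4.206 mol.
Outlet amounts (n = n₀ + ν ξ):
  A: 38.2 − 1(4.206) = 33.99
  C: 42.7 − 2(4.206) = 34.29
  B: 0 + 1(4.206) = 4.206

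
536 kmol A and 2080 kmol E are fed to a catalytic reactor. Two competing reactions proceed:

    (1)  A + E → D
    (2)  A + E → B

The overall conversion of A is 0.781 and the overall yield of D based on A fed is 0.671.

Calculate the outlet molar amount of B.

Yield of D: 1ξ₁ / 536 = 0.671 → ξ₁ = 359.7 kmol.
Conversion of A: 1ξ₁ + 1ξ₂ = 0.781 × 536 = 418.6 → ξ₂ = 58.96 kmol.
Outlet amounts (n = n₀ + Σ ν·ξ):
  A: 536 − 1(359.7) − 1(58.96) = 117.4
  E: 2080 − 1(359.7) − 1(58.96) = 1661
  D: 0 + 1(359.7) = 359.7
  B: 0 + 1(58.96) = 58.96

59 kmol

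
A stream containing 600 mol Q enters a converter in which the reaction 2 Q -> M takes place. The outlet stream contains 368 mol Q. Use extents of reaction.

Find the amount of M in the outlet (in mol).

For Q: n = n₀ − 2ξ → 368 = 600 − 2ξ, giving ξ = 116 mol.
Outlet amounts (n = n₀ + ν ξ):
  Q: 600 − 2(116) = 368
  M: 0 + 1(116) = 116

116 mol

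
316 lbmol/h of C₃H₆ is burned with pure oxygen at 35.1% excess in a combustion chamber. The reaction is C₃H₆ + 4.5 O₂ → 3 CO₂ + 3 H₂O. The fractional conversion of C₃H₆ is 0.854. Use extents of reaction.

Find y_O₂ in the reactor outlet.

Stoichiometric O₂ = 4.5 × 316 = 1422 lbmol/h; O₂ fed = 1422 × 1.351 = 1921 lbmol/h.
Fuel reacted = 0.854 × 316 → ξ = 269.9 lbmol/h.
Outlet (n = n₀ + ν ξ):
  C₃H₆: 316 − 1(269.9) = 46.14
  O₂: 1921 − 4.5(269.9) = 706.7
  CO₂: 0 + 3(269.9) = 809.6
  H₂O: 0 + 3(269.9) = 809.6
Total out = 2372 lbmol/h; y_O₂ = 706.7 / 2372 = 0.2979.

0.298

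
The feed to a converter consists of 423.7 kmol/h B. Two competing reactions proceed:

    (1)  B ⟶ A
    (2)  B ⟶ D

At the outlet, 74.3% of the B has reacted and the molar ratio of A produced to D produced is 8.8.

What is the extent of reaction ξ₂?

Conversion of B: B consumed = 0.743 × 423.7 = 314.8 kmol/h = 1ξ₁ + 1ξ₂.
Selectivity: 1ξ₁ / (1ξ₂) = 8.8 → ξ₁ = 8.8 ξ₂.
Substitute: (1·8.8 + 1) ξ₂ = 314.8 → ξ₂ = 32.12 kmol/h, ξ₁ = 282.7 kmol/h.
Outlet amounts (n = n₀ + Σ ν·ξ):
  B: 423.7 − 1(282.7) − 1(32.12) = 108.9
  A: 0 + 1(282.7) = 282.7
  D: 0 + 1(32.12) = 32.12

ξ₂ = 32.1 kmol/h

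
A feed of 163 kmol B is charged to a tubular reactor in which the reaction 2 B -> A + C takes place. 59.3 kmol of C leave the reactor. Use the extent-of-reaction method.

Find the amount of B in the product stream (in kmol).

44.4 kmol

For C: n = n₀ + 1ξ → 59.3 = 0 + 1ξ, giving ξ = 59.3 kmol.
Outlet amounts (n = n₀ + ν ξ):
  B: 163 − 2(59.3) = 44.4
  A: 0 + 1(59.3) = 59.3
  C: 0 + 1(59.3) = 59.3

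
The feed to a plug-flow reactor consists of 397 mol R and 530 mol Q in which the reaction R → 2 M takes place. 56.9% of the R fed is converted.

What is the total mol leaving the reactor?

1150 mol

R reacted = 0.569 × 397 = 225.9 mol; ν_R = −1, so ξ = 225.9/1 = 225.9 mol.
Outlet amounts (n = n₀ + ν ξ):
  R: 397 − 1(225.9) = 171.1
  M: 0 + 2(225.9) = 451.8
  Q: 530 (inert)
Total out = 171.1 + 451.8 + 530 = 1153 mol.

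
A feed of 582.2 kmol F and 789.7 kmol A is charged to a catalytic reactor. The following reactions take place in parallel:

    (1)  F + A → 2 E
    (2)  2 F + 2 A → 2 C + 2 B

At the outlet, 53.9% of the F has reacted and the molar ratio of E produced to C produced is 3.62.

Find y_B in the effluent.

Conversion of F: F consumed = 0.539 × 582.2 = 313.8 kmol = 1ξ₁ + 2ξ₂.
Selectivity: 2ξ₁ / (2ξ₂) = 3.62 → ξ₁ = 3.62 ξ₂.
Substitute: (1·3.62 + 2) ξ₂ = 313.8 → ξ₂ = 55.84 kmol, ξ₁ = 202.1 kmol.
Outlet amounts (n = n₀ + Σ ν·ξ):
  F: 582.2 − 1(202.1) − 2(55.84) = 268.4
  A: 789.7 − 1(202.1) − 2(55.84) = 475.9
  E: 0 + 2(202.1) = 404.3
  C: 0 + 2(55.84) = 111.7
  B: 0 + 2(55.84) = 111.7
Total out = 1372 kmol; y_B = 111.7 / 1372 = 0.0814.

0.0814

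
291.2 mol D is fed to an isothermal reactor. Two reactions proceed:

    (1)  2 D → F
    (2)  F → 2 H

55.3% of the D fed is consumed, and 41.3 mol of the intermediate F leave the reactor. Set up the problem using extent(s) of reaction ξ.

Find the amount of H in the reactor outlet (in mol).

78.4 mol

Conversion of D: D consumed = 2ξ₁ = 0.553 × 291.2 → ξ₁ = 80.52 mol.
F balance: n_F = 0 + 1ξ₁ − 1ξ₂ = 41.3 → ξ₂ = (1·80.52 − 41.3)/1 = 39.22 mol.
Outlet amounts (n = n₀ + Σ ν·ξ):
  D: 291.2 − 2(80.52) = 130.2
  F: 0 + 1(80.52) − 1(39.22) = 41.3
  H: 0 + 2(39.22) = 78.43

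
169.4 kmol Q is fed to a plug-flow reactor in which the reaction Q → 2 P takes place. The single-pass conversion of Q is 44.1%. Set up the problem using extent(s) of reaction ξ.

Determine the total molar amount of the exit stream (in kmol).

Q reacted = 0.441 × 169.4 = 74.71 kmol; ν_Q = −1, so ξ = 74.71/1 = 74.71 kmol.
Outlet amounts (n = n₀ + ν ξ):
  Q: 169.4 − 1(74.71) = 94.69
  P: 0 + 2(74.71) = 149.4
Total out = 94.69 + 149.4 = 244.1 kmol.

244 kmol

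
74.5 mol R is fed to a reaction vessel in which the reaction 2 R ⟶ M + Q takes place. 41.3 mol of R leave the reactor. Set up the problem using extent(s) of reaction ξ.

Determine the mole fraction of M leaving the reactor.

0.223

For R: n = n₀ − 2ξ → 41.3 = 74.5 − 2ξ, giving ξ = 16.6 mol.
Outlet amounts (n = n₀ + ν ξ):
  R: 74.5 − 2(16.6) = 41.3
  M: 0 + 1(16.6) = 16.6
  Q: 0 + 1(16.6) = 16.6
Total out = 74.5 mol; y_M = 16.6 / 74.5 = 0.2228.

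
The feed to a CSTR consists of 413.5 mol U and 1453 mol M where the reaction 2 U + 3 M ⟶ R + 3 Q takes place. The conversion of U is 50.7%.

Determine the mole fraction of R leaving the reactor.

U reacted = 0.507 × 413.5 = 209.6 mol; ν_U = −2, so ξ = 209.6/2 = 104.8 mol.
Outlet amounts (n = n₀ + ν ξ):
  U: 413.5 − 2(104.8) = 203.9
  M: 1453 − 3(104.8) = 1139
  R: 0 + 1(104.8) = 104.8
  Q: 0 + 3(104.8) = 314.5
Total out = 1762 mol; y_R = 104.8 / 1762 = 0.0595.

0.0595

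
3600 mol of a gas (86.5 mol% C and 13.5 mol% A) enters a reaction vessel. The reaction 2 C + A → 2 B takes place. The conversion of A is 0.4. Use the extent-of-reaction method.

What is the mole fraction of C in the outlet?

A reacted = 0.4 × 486 = 194.4 mol; ν_A = −1, so ξ = 194.4/1 = 194.4 mol.
Outlet amounts (n = n₀ + ν ξ):
  C: 3114 − 2(194.4) = 2725
  A: 486 − 1(194.4) = 291.6
  B: 0 + 2(194.4) = 388.8
Total out = 3406 mol; y_C = 2725 / 3406 = 0.8002.

0.8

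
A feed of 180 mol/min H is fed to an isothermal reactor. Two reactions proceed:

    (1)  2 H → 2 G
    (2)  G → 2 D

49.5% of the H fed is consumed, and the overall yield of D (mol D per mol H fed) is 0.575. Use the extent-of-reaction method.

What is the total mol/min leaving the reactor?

Conversion of H: H consumed = 2ξ₁ = 0.495 × 180 → ξ₁ = 44.55 mol/min.
Yield of D: 2ξ₂ / 180 = 0.575 → ξ₂ = 51.75 mol/min.
Outlet amounts (n = n₀ + Σ ν·ξ):
  H: 180 − 2(44.55) = 90.9
  G: 0 + 2(44.55) − 1(51.75) = 37.35
  D: 0 + 2(51.75) = 103.5
Total out = 90.9 + 37.35 + 103.5 = 231.8 mol/min.

232 mol/min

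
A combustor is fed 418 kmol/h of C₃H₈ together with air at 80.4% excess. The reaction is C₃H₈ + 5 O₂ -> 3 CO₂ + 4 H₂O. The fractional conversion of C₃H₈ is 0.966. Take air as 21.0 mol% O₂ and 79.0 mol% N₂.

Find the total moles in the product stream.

Stoichiometric O₂ = 5 × 418 = 2090 kmol/h; O₂ fed = 2090 × 1.804 = 3770 kmol/h.
N₂ fed = 3770 × 79/21 = 14180 kmol/h.
Fuel reacted = 0.966 × 418 → ξ = 403.8 kmol/h.
Outlet (n = n₀ + ν ξ):
  C₃H₈: 418 − 1(403.8) = 14.21
  O₂: 3770 − 5(403.8) = 1751
  N₂: 14180 (inert)
  CO₂: 0 + 3(403.8) = 1211
  H₂O: 0 + 4(403.8) = 1615
Total out = 14.21 + 1751 + 14180 + 1211 + 1615 = 18780 kmol/h.

18800 kmol/h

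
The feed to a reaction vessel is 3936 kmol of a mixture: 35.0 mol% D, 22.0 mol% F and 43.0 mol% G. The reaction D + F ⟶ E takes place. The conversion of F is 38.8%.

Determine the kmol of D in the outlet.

F reacted = 0.388 × 865.9 = 336 kmol; ν_F = −1, so ξ = 336/1 = 336 kmol.
Outlet amounts (n = n₀ + ν ξ):
  D: 1378 − 1(336) = 1042
  F: 865.9 − 1(336) = 529.9
  E: 0 + 1(336) = 336
  G: 1692 (inert)

1040 kmol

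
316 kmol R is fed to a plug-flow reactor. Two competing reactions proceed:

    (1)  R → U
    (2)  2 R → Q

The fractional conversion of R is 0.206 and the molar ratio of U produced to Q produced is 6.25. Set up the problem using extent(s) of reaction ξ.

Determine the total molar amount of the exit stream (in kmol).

Conversion of R: R consumed = 0.206 × 316 = 65.1 kmol = 1ξ₁ + 2ξ₂.
Selectivity: 1ξ₁ / (1ξ₂) = 6.25 → ξ₁ = 6.25 ξ₂.
Substitute: (1·6.25 + 2) ξ₂ = 65.1 → ξ₂ = 7.89 kmol, ξ₁ = 49.32 kmol.
Outlet amounts (n = n₀ + Σ ν·ξ):
  R: 316 − 1(49.32) − 2(7.89) = 250.9
  U: 0 + 1(49.32) = 49.32
  Q: 0 + 1(7.89) = 7.89
Total out = 250.9 + 49.32 + 7.89 = 308.1 kmol.

308 kmol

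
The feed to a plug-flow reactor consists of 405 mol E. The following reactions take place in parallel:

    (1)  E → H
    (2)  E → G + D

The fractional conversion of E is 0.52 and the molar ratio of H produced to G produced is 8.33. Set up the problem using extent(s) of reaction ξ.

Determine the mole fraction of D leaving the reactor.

Conversion of E: E consumed = 0.52 × 405 = 210.6 mol = 1ξ₁ + 1ξ₂.
Selectivity: 1ξ₁ / (1ξ₂) = 8.33 → ξ₁ = 8.33 ξ₂.
Substitute: (1·8.33 + 1) ξ₂ = 210.6 → ξ₂ = 22.57 mol, ξ₁ = 188 mol.
Outlet amounts (n = n₀ + Σ ν·ξ):
  E: 405 − 1(188) − 1(22.57) = 194.4
  H: 0 + 1(188) = 188
  G: 0 + 1(22.57) = 22.57
  D: 0 + 1(22.57) = 22.57
Total out = 427.6 mol; y_D = 22.57 / 427.6 = 0.05279.

0.0528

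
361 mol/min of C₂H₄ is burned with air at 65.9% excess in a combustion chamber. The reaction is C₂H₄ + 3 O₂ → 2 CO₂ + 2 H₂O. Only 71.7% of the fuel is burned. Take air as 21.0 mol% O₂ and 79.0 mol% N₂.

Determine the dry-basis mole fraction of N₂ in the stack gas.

0.805

Stoichiometric O₂ = 3 × 361 = 1083 mol/min; O₂ fed = 1083 × 1.659 = 1797 mol/min.
N₂ fed = 1797 × 79/21 = 6759 mol/min.
Fuel reacted = 0.717 × 361 → ξ = 258.8 mol/min.
Outlet (n = n₀ + ν ξ):
  C₂H₄: 361 − 1(258.8) = 102.2
  O₂: 1797 − 3(258.8) = 1020
  N₂: 6759 (inert)
  CO₂: 0 + 2(258.8) = 517.7
  H₂O: 0 + 2(258.8) = 517.7
Dry total = 8399 mol/min; y_N₂ (dry) = 6759 / 8399 = 0.8047.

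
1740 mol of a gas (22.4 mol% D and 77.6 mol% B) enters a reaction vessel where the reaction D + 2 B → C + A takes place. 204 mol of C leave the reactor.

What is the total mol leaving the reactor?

For C: n = n₀ + 1ξ → 204 = 0 + 1ξ, giving ξ = 204 mol.
Outlet amounts (n = n₀ + ν ξ):
  D: 389.8 − 1(204) = 185.8
  B: 1350 − 2(204) = 942.2
  C: 0 + 1(204) = 204
  A: 0 + 1(204) = 204
Total out = 185.8 + 942.2 + 204 + 204 = 1536 mol.

1540 mol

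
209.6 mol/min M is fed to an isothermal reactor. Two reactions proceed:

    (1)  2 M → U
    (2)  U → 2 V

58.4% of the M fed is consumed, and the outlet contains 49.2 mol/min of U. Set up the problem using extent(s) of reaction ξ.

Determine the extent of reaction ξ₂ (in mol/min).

ξ₂ = 12 mol/min

Conversion of M: M consumed = 2ξ₁ = 0.584 × 209.6 → ξ₁ = 61.2 mol/min.
U balance: n_U = 0 + 1ξ₁ − 1ξ₂ = 49.2 → ξ₂ = (1·61.2 − 49.2)/1 = 12 mol/min.
Outlet amounts (n = n₀ + Σ ν·ξ):
  M: 209.6 − 2(61.2) = 87.19
  U: 0 + 1(61.2) − 1(12) = 49.2
  V: 0 + 2(12) = 24.01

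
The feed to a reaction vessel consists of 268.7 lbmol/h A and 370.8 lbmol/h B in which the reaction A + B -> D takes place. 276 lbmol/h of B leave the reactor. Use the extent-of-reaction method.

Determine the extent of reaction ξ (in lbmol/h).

For B: n = n₀ − 1ξ → 276 = 370.8 − 1ξ, giving ξ = 94.8 lbmol/h.
Outlet amounts (n = n₀ + ν ξ):
  A: 268.7 − 1(94.8) = 173.9
  B: 370.8 − 1(94.8) = 276
  D: 0 + 1(94.8) = 94.8

ξ = 94.8 lbmol/h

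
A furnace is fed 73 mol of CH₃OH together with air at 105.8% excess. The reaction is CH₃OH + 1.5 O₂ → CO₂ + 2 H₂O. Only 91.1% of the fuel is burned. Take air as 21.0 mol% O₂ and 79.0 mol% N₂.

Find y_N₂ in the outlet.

Stoichiometric O₂ = 1.5 × 73 = 109.5 mol; O₂ fed = 109.5 × 2.058 = 225.4 mol.
N₂ fed = 225.4 × 79/21 = 847.7 mol.
Fuel reacted = 0.911 × 73 → ξ = 66.5 mol.
Outlet (n = n₀ + ν ξ):
  CH₃OH: 73 − 1(66.5) = 6.497
  O₂: 225.4 − 1.5(66.5) = 125.6
  N₂: 847.7 (inert)
  CO₂: 0 + 1(66.5) = 66.5
  H₂O: 0 + 2(66.5) = 133
Total out = 1179 mol; y_N₂ = 847.7 / 1179 = 0.7188.

0.719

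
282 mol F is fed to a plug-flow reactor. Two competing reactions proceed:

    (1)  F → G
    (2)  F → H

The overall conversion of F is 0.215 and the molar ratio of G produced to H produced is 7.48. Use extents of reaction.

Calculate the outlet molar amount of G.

Conversion of F: F consumed = 0.215 × 282 = 60.63 mol = 1ξ₁ + 1ξ₂.
Selectivity: 1ξ₁ / (1ξ₂) = 7.48 → ξ₁ = 7.48 ξ₂.
Substitute: (1·7.48 + 1) ξ₂ = 60.63 → ξ₂ = 7.15 mol, ξ₁ = 53.48 mol.
Outlet amounts (n = n₀ + Σ ν·ξ):
  F: 282 − 1(53.48) − 1(7.15) = 221.4
  G: 0 + 1(53.48) = 53.48
  H: 0 + 1(7.15) = 7.15

53.5 mol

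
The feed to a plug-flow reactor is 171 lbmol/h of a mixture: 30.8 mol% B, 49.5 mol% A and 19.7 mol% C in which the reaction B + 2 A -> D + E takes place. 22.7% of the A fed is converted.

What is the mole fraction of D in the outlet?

A reacted = 0.227 × 84.64 = 19.21 lbmol/h; ν_A = −2, so ξ = 19.21/2 = 9.607 lbmol/h.
Outlet amounts (n = n₀ + ν ξ):
  B: 52.67 − 1(9.607) = 43.06
  A: 84.64 − 2(9.607) = 65.43
  D: 0 + 1(9.607) = 9.607
  E: 0 + 1(9.607) = 9.607
  C: 33.69 (inert)
Total out = 161.4 lbmol/h; y_D = 9.607 / 161.4 = 0.05953.

0.0595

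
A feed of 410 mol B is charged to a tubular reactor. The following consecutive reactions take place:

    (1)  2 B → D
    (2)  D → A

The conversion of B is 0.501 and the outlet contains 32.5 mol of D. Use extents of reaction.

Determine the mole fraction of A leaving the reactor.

0.228

Conversion of B: B consumed = 2ξ₁ = 0.501 × 410 → ξ₁ = 102.7 mol.
D balance: n_D = 0 + 1ξ₁ − 1ξ₂ = 32.5 → ξ₂ = (1·102.7 − 32.5)/1 = 70.2 mol.
Outlet amounts (n = n₀ + Σ ν·ξ):
  B: 410 − 2(102.7) = 204.6
  D: 0 + 1(102.7) − 1(70.2) = 32.5
  A: 0 + 1(70.2) = 70.2
Total out = 307.3 mol; y_A = 70.2 / 307.3 = 0.2285.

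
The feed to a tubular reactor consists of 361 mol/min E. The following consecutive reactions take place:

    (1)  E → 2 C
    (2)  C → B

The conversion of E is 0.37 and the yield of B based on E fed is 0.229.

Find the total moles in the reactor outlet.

Conversion of E: E consumed = 1ξ₁ = 0.37 × 361 → ξ₁ = 133.6 mol/min.
Yield of B: 1ξ₂ / 361 = 0.229 → ξ₂ = 82.67 mol/min.
Outlet amounts (n = n₀ + Σ ν·ξ):
  E: 361 − 1(133.6) = 227.4
  C: 0 + 2(133.6) − 1(82.67) = 184.5
  B: 0 + 1(82.67) = 82.67
Total out = 227.4 + 184.5 + 82.67 = 494.6 mol/min.

495 mol/min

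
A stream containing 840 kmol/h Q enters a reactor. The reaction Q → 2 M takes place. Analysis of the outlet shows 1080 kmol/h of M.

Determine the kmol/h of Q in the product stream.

For M: n = n₀ + 2ξ → 1080 = 0 + 2ξ, giving ξ = 540 kmol/h.
Outlet amounts (n = n₀ + ν ξ):
  Q: 840 − 1(540) = 300
  M: 0 + 2(540) = 1080

300 kmol/h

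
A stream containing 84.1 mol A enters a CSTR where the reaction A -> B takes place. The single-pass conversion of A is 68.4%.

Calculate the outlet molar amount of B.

57.5 mol

A reacted = 0.684 × 84.1 = 57.52 mol; ν_A = −1, so ξ = 57.52/1 = 57.52 mol.
Outlet amounts (n = n₀ + ν ξ):
  A: 84.1 − 1(57.52) = 26.58
  B: 0 + 1(57.52) = 57.52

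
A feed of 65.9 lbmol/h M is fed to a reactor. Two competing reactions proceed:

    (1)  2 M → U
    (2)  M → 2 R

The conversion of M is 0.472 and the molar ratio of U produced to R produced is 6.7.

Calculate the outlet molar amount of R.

2.24 lbmol/h

Conversion of M: M consumed = 0.472 × 65.9 = 31.1 lbmol/h = 2ξ₁ + 1ξ₂.
Selectivity: 1ξ₁ / (2ξ₂) = 6.7 → ξ₁ = 13.4 ξ₂.
Substitute: (2·13.4 + 1) ξ₂ = 31.1 → ξ₂ = 1.119 lbmol/h, ξ₁ = 14.99 lbmol/h.
Outlet amounts (n = n₀ + Σ ν·ξ):
  M: 65.9 − 2(14.99) − 1(1.119) = 34.8
  U: 0 + 1(14.99) = 14.99
  R: 0 + 2(1.119) = 2.238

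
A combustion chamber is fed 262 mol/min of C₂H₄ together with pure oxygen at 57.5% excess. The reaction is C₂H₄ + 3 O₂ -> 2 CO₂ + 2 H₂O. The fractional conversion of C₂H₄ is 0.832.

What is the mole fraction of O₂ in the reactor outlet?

0.389

Stoichiometric O₂ = 3 × 262 = 786 mol/min; O₂ fed = 786 × 1.575 = 1238 mol/min.
Fuel reacted = 0.832 × 262 → ξ = 218 mol/min.
Outlet (n = n₀ + ν ξ):
  C₂H₄: 262 − 1(218) = 44.02
  O₂: 1238 − 3(218) = 584
  CO₂: 0 + 2(218) = 436
  H₂O: 0 + 2(218) = 436
Total out = 1500 mol/min; y_O₂ = 584 / 1500 = 0.3893.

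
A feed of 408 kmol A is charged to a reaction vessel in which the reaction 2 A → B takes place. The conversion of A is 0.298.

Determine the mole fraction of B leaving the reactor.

0.175

A reacted = 0.298 × 408 = 121.6 kmol; ν_A = −2, so ξ = 121.6/2 = 60.79 kmol.
Outlet amounts (n = n₀ + ν ξ):
  A: 408 − 2(60.79) = 286.4
  B: 0 + 1(60.79) = 60.79
Total out = 347.2 kmol; y_B = 60.79 / 347.2 = 0.1751.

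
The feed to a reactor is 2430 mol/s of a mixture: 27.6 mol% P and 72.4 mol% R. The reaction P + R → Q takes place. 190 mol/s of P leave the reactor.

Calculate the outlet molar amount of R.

For P: n = n₀ − 1ξ → 190 = 670.7 − 1ξ, giving ξ = 480.7 mol/s.
Outlet amounts (n = n₀ + ν ξ):
  P: 670.7 − 1(480.7) = 190
  R: 1759 − 1(480.7) = 1279
  Q: 0 + 1(480.7) = 480.7

1280 mol/s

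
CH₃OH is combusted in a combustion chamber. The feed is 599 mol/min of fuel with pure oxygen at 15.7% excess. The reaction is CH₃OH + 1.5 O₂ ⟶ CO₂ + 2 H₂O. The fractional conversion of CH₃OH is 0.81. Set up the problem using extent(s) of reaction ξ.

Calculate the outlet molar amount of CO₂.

485 mol/min

Stoichiometric O₂ = 1.5 × 599 = 898.5 mol/min; O₂ fed = 898.5 × 1.157 = 1040 mol/min.
Fuel reacted = 0.81 × 599 → ξ = 485.2 mol/min.
Outlet (n = n₀ + ν ξ):
  CH₃OH: 599 − 1(485.2) = 113.8
  O₂: 1040 − 1.5(485.2) = 311.8
  CO₂: 0 + 1(485.2) = 485.2
  H₂O: 0 + 2(485.2) = 970.4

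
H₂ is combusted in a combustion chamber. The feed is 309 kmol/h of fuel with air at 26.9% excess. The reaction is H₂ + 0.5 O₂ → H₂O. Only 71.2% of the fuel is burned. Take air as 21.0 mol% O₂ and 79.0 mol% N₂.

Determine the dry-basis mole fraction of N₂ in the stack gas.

0.808

Stoichiometric O₂ = 0.5 × 309 = 154.5 kmol/h; O₂ fed = 154.5 × 1.269 = 196.1 kmol/h.
N₂ fed = 196.1 × 79/21 = 737.6 kmol/h.
Fuel reacted = 0.712 × 309 → ξ = 220 kmol/h.
Outlet (n = n₀ + ν ξ):
  H₂: 309 − 1(220) = 88.99
  O₂: 196.1 − 0.5(220) = 86.06
  N₂: 737.6 (inert)
  H₂O: 0 + 1(220) = 220
Dry total = 912.6 kmol/h; y_N₂ (dry) = 737.6 / 912.6 = 0.8082.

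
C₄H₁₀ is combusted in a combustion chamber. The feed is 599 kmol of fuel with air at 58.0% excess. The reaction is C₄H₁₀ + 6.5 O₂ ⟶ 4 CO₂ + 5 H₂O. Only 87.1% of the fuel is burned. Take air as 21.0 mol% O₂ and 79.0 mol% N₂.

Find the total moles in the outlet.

30700 kmol

Stoichiometric O₂ = 6.5 × 599 = 3894 kmol; O₂ fed = 3894 × 1.580 = 6152 kmol.
N₂ fed = 6152 × 79/21 = 23140 kmol.
Fuel reacted = 0.871 × 599 → ξ = 521.7 kmol.
Outlet (n = n₀ + ν ξ):
  C₄H₁₀: 599 − 1(521.7) = 77.27
  O₂: 6152 − 6.5(521.7) = 2760
  N₂: 23140 (inert)
  CO₂: 0 + 4(521.7) = 2087
  H₂O: 0 + 5(521.7) = 2609
Total out = 77.27 + 2760 + 23140 + 2087 + 2609 = 30680 kmol.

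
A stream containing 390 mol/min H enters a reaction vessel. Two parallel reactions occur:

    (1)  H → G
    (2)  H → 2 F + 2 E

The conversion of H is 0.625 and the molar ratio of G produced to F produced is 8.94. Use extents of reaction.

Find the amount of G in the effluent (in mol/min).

Conversion of H: H consumed = 0.625 × 390 = 243.8 mol/min = 1ξ₁ + 1ξ₂.
Selectivity: 1ξ₁ / (2ξ₂) = 8.94 → ξ₁ = 17.88 ξ₂.
Substitute: (1·17.88 + 1) ξ₂ = 243.8 → ξ₂ = 12.91 mol/min, ξ₁ = 230.8 mol/min.
Outlet amounts (n = n₀ + Σ ν·ξ):
  H: 390 − 1(230.8) − 1(12.91) = 146.3
  G: 0 + 1(230.8) = 230.8
  F: 0 + 2(12.91) = 25.82
  E: 0 + 2(12.91) = 25.82

231 mol/min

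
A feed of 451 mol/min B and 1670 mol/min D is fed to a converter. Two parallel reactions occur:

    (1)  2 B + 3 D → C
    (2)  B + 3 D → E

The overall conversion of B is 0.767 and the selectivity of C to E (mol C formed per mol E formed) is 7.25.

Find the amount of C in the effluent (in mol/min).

162 mol/min

Conversion of B: B consumed = 0.767 × 451 = 345.9 mol/min = 2ξ₁ + 1ξ₂.
Selectivity: 1ξ₁ / (1ξ₂) = 7.25 → ξ₁ = 7.25 ξ₂.
Substitute: (2·7.25 + 1) ξ₂ = 345.9 → ξ₂ = 22.32 mol/min, ξ₁ = 161.8 mol/min.
Outlet amounts (n = n₀ + Σ ν·ξ):
  B: 451 − 2(161.8) − 1(22.32) = 105.1
  D: 1670 − 3(161.8) − 3(22.32) = 1118
  C: 0 + 1(161.8) = 161.8
  E: 0 + 1(22.32) = 22.32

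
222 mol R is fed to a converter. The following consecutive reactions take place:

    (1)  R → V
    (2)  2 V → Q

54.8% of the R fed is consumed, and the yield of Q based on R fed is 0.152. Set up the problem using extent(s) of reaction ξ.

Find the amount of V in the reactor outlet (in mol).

Conversion of R: R consumed = 1ξ₁ = 0.548 × 222 → ξ₁ = 121.7 mol.
Yield of Q: 1ξ₂ / 222 = 0.152 → ξ₂ = 33.74 mol.
Outlet amounts (n = n₀ + Σ ν·ξ):
  R: 222 − 1(121.7) = 100.3
  V: 0 + 1(121.7) − 2(33.74) = 54.17
  Q: 0 + 1(33.74) = 33.74

54.2 mol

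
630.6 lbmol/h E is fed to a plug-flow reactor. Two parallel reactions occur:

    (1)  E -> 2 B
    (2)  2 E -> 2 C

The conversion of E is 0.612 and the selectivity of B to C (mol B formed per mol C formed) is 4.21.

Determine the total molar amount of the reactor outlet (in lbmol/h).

Conversion of E: E consumed = 0.612 × 630.6 = 385.9 lbmol/h = 1ξ₁ + 2ξ₂.
Selectivity: 2ξ₁ / (2ξ₂) = 4.21 → ξ₁ = 4.21 ξ₂.
Substitute: (1·4.21 + 2) ξ₂ = 385.9 → ξ₂ = 62.15 lbmol/h, ξ₁ = 261.6 lbmol/h.
Outlet amounts (n = n₀ + Σ ν·ξ):
  E: 630.6 − 1(261.6) − 2(62.15) = 244.7
  B: 0 + 2(261.6) = 523.3
  C: 0 + 2(62.15) = 124.3
Total out = 244.7 + 523.3 + 124.3 = 892.2 lbmol/h.

892 lbmol/h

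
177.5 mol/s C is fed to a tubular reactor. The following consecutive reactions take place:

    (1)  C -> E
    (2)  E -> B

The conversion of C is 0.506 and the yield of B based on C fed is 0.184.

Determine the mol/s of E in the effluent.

57.2 mol/s

Conversion of C: C consumed = 1ξ₁ = 0.506 × 177.5 → ξ₁ = 89.81 mol/s.
Yield of B: 1ξ₂ / 177.5 = 0.184 → ξ₂ = 32.66 mol/s.
Outlet amounts (n = n₀ + Σ ν·ξ):
  C: 177.5 − 1(89.81) = 87.69
  E: 0 + 1(89.81) − 1(32.66) = 57.16
  B: 0 + 1(32.66) = 32.66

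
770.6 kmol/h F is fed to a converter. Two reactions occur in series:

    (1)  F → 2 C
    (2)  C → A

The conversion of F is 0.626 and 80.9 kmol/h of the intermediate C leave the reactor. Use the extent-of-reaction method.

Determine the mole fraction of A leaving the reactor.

0.705

Conversion of F: F consumed = 1ξ₁ = 0.626 × 770.6 → ξ₁ = 482.4 kmol/h.
C balance: n_C = 0 + 2ξ₁ − 1ξ₂ = 80.9 → ξ₂ = (2·482.4 − 80.9)/1 = 883.9 kmol/h.
Outlet amounts (n = n₀ + Σ ν·ξ):
  F: 770.6 − 1(482.4) = 288.2
  C: 0 + 2(482.4) − 1(883.9) = 80.9
  A: 0 + 1(883.9) = 883.9
Total out = 1253 kmol/h; y_A = 883.9 / 1253 = 0.7054.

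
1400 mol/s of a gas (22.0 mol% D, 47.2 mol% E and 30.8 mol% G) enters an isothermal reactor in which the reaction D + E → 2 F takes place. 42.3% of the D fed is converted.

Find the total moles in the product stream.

D reacted = 0.423 × 308 = 130.3 mol/s; ν_D = −1, so ξ = 130.3/1 = 130.3 mol/s.
Outlet amounts (n = n₀ + ν ξ):
  D: 308 − 1(130.3) = 177.7
  E: 660.8 − 1(130.3) = 530.5
  F: 0 + 2(130.3) = 260.6
  G: 431.2 (inert)
Total out = 177.7 + 530.5 + 260.6 + 431.2 = 1400 mol/s.

1400 mol/s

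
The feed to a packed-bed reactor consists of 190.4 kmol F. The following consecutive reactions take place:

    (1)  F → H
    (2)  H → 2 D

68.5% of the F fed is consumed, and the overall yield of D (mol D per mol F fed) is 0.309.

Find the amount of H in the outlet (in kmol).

101 kmol

Conversion of F: F consumed = 1ξ₁ = 0.685 × 190.4 → ξ₁ = 130.4 kmol.
Yield of D: 2ξ₂ / 190.4 = 0.309 → ξ₂ = 29.42 kmol.
Outlet amounts (n = n₀ + Σ ν·ξ):
  F: 190.4 − 1(130.4) = 59.98
  H: 0 + 1(130.4) − 1(29.42) = 101
  D: 0 + 2(29.42) = 58.83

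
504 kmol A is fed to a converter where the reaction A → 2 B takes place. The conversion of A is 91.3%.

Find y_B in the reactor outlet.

0.955

A reacted = 0.913 × 504 = 460.2 kmol; ν_A = −1, so ξ = 460.2/1 = 460.2 kmol.
Outlet amounts (n = n₀ + ν ξ):
  A: 504 − 1(460.2) = 43.85
  B: 0 + 2(460.2) = 920.3
Total out = 964.2 kmol; y_B = 920.3 / 964.2 = 0.9545.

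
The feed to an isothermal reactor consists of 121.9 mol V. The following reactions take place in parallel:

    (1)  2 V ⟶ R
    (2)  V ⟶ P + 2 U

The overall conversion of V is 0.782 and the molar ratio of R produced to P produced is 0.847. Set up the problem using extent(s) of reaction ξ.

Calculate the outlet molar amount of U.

Conversion of V: V consumed = 0.782 × 121.9 = 95.33 mol = 2ξ₁ + 1ξ₂.
Selectivity: 1ξ₁ / (1ξ₂) = 0.847 → ξ₁ = 0.847 ξ₂.
Substitute: (2·0.847 + 1) ξ₂ = 95.33 → ξ₂ = 35.38 mol, ξ₁ = 29.97 mol.
Outlet amounts (n = n₀ + Σ ν·ξ):
  V: 121.9 − 2(29.97) − 1(35.38) = 26.57
  R: 0 + 1(29.97) = 29.97
  P: 0 + 1(35.38) = 35.38
  U: 0 + 2(35.38) = 70.77

70.8 mol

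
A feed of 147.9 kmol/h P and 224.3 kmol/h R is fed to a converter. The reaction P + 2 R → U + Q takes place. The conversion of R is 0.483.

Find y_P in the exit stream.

R reacted = 0.483 × 224.3 = 108.3 kmol/h; ν_R = −2, so ξ = 108.3/2 = 54.17 kmol/h.
Outlet amounts (n = n₀ + ν ξ):
  P: 147.9 − 1(54.17) = 93.73
  R: 224.3 − 2(54.17) = 116
  U: 0 + 1(54.17) = 54.17
  Q: 0 + 1(54.17) = 54.17
Total out = 318 kmol/h; y_P = 93.73 / 318 = 0.2947.

0.295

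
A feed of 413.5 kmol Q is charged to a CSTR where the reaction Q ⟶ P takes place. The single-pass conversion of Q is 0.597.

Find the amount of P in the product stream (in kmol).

Q reacted = 0.597 × 413.5 = 246.9 kmol; ν_Q = −1, so ξ = 246.9/1 = 246.9 kmol.
Outlet amounts (n = n₀ + ν ξ):
  Q: 413.5 − 1(246.9) = 166.6
  P: 0 + 1(246.9) = 246.9

247 kmol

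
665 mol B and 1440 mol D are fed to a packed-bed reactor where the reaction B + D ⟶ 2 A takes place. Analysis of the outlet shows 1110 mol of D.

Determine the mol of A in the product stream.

For D: n = n₀ − 1ξ → 1110 = 1440 − 1ξ, giving ξ = 330 mol.
Outlet amounts (n = n₀ + ν ξ):
  B: 665 − 1(330) = 335
  D: 1440 − 1(330) = 1110
  A: 0 + 2(330) = 660

660 mol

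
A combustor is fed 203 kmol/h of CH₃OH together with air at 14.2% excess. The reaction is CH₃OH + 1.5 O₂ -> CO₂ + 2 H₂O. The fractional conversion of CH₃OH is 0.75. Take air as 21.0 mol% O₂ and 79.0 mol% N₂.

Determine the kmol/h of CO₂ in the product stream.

Stoichiometric O₂ = 1.5 × 203 = 304.5 kmol/h; O₂ fed = 304.5 × 1.142 = 347.7 kmol/h.
N₂ fed = 347.7 × 79/21 = 1308 kmol/h.
Fuel reacted = 0.75 × 203 → ξ = 152.2 kmol/h.
Outlet (n = n₀ + ν ξ):
  CH₃OH: 203 − 1(152.2) = 50.75
  O₂: 347.7 − 1.5(152.2) = 119.4
  N₂: 1308 (inert)
  CO₂: 0 + 1(152.2) = 152.2
  H₂O: 0 + 2(152.2) = 304.5

152 kmol/h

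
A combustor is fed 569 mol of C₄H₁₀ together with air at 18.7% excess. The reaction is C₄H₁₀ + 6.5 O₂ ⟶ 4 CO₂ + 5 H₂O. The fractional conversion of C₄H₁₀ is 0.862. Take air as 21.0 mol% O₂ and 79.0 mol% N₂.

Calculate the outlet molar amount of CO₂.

Stoichiometric O₂ = 6.5 × 569 = 3698 mol; O₂ fed = 3698 × 1.187 = 4390 mol.
N₂ fed = 4390 × 79/21 = 16520 mol.
Fuel reacted = 0.862 × 569 → ξ = 490.5 mol.
Outlet (n = n₀ + ν ξ):
  C₄H₁₀: 569 − 1(490.5) = 78.52
  O₂: 4390 − 6.5(490.5) = 1202
  N₂: 16520 (inert)
  CO₂: 0 + 4(490.5) = 1962
  H₂O: 0 + 5(490.5) = 2452

1960 mol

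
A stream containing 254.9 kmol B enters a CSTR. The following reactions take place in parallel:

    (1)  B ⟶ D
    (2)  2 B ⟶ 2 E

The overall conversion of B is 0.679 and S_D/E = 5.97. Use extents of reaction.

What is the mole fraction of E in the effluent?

0.0974

Conversion of B: B consumed = 0.679 × 254.9 = 173.1 kmol = 1ξ₁ + 2ξ₂.
Selectivity: 1ξ₁ / (2ξ₂) = 5.97 → ξ₁ = 11.94 ξ₂.
Substitute: (1·11.94 + 2) ξ₂ = 173.1 → ξ₂ = 12.42 kmol, ξ₁ = 148.2 kmol.
Outlet amounts (n = n₀ + Σ ν·ξ):
  B: 254.9 − 1(148.2) − 2(12.42) = 81.82
  D: 0 + 1(148.2) = 148.2
  E: 0 + 2(12.42) = 24.83
Total out = 254.9 kmol; y_E = 24.83 / 254.9 = 0.09742.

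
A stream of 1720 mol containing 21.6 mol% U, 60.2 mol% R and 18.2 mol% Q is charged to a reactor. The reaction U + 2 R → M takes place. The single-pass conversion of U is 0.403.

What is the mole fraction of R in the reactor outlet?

U reacted = 0.403 × 371.5 = 149.7 mol; ν_U = −1, so ξ = 149.7/1 = 149.7 mol.
Outlet amounts (n = n₀ + ν ξ):
  U: 371.5 − 1(149.7) = 221.8
  R: 1035 − 2(149.7) = 736
  M: 0 + 1(149.7) = 149.7
  Q: 313 (inert)
Total out = 1421 mol; y_R = 736 / 1421 = 0.5181.

0.518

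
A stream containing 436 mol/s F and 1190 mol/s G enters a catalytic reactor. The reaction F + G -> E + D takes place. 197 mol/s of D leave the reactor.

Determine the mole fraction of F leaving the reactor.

0.147

For D: n = n₀ + 1ξ → 197 = 0 + 1ξ, giving ξ = 197 mol/s.
Outlet amounts (n = n₀ + ν ξ):
  F: 436 − 1(197) = 239
  G: 1190 − 1(197) = 993
  E: 0 + 1(197) = 197
  D: 0 + 1(197) = 197
Total out = 1626 mol/s; y_F = 239 / 1626 = 0.147.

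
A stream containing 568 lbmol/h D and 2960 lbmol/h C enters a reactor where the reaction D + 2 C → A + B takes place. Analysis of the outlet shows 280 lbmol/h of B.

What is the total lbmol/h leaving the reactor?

For B: n = n₀ + 1ξ → 280 = 0 + 1ξ, giving ξ = 280 lbmol/h.
Outlet amounts (n = n₀ + ν ξ):
  D: 568 − 1(280) = 288
  C: 2960 − 2(280) = 2400
  A: 0 + 1(280) = 280
  B: 0 + 1(280) = 280
Total out = 288 + 2400 + 280 + 280 = 3248 lbmol/h.

3250 lbmol/h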